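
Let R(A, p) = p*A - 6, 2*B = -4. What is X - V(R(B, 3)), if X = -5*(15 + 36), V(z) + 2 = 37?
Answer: -290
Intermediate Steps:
B = -2 (B = (½)*(-4) = -2)
R(A, p) = -6 + A*p (R(A, p) = A*p - 6 = -6 + A*p)
V(z) = 35 (V(z) = -2 + 37 = 35)
X = -255 (X = -5*51 = -255)
X - V(R(B, 3)) = -255 - 1*35 = -255 - 35 = -290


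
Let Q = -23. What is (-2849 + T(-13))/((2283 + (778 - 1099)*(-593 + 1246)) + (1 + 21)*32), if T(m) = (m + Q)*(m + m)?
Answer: 1913/206626 ≈ 0.0092583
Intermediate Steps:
T(m) = 2*m*(-23 + m) (T(m) = (m - 23)*(m + m) = (-23 + m)*(2*m) = 2*m*(-23 + m))
(-2849 + T(-13))/((2283 + (778 - 1099)*(-593 + 1246)) + (1 + 21)*32) = (-2849 + 2*(-13)*(-23 - 13))/((2283 + (778 - 1099)*(-593 + 1246)) + (1 + 21)*32) = (-2849 + 2*(-13)*(-36))/((2283 - 321*653) + 22*32) = (-2849 + 936)/((2283 - 209613) + 704) = -1913/(-207330 + 704) = -1913/(-206626) = -1913*(-1/206626) = 1913/206626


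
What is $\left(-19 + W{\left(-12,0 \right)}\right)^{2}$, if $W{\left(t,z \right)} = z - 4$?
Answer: $529$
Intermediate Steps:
$W{\left(t,z \right)} = -4 + z$
$\left(-19 + W{\left(-12,0 \right)}\right)^{2} = \left(-19 + \left(-4 + 0\right)\right)^{2} = \left(-19 - 4\right)^{2} = \left(-23\right)^{2} = 529$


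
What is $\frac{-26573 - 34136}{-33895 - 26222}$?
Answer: $\frac{60709}{60117} \approx 1.0098$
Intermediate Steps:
$\frac{-26573 - 34136}{-33895 - 26222} = - \frac{60709}{-33895 - 26222} = - \frac{60709}{-60117} = \left(-60709\right) \left(- \frac{1}{60117}\right) = \frac{60709}{60117}$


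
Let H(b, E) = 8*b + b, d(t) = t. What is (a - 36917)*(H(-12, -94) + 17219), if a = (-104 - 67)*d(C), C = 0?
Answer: -631686787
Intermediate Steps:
a = 0 (a = (-104 - 67)*0 = -171*0 = 0)
H(b, E) = 9*b
(a - 36917)*(H(-12, -94) + 17219) = (0 - 36917)*(9*(-12) + 17219) = -36917*(-108 + 17219) = -36917*17111 = -631686787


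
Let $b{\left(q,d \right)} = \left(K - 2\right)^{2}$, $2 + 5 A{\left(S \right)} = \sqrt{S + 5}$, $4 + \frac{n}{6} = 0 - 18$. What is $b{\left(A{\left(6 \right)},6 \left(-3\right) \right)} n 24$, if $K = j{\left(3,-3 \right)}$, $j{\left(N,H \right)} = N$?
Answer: $-3168$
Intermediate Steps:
$n = -132$ ($n = -24 + 6 \left(0 - 18\right) = -24 + 6 \left(-18\right) = -24 - 108 = -132$)
$K = 3$
$A{\left(S \right)} = - \frac{2}{5} + \frac{\sqrt{5 + S}}{5}$ ($A{\left(S \right)} = - \frac{2}{5} + \frac{\sqrt{S + 5}}{5} = - \frac{2}{5} + \frac{\sqrt{5 + S}}{5}$)
$b{\left(q,d \right)} = 1$ ($b{\left(q,d \right)} = \left(3 - 2\right)^{2} = 1^{2} = 1$)
$b{\left(A{\left(6 \right)},6 \left(-3\right) \right)} n 24 = 1 \left(-132\right) 24 = \left(-132\right) 24 = -3168$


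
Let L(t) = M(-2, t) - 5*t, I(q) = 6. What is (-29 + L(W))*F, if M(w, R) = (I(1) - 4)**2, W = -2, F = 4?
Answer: -60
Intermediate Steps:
M(w, R) = 4 (M(w, R) = (6 - 4)**2 = 2**2 = 4)
L(t) = 4 - 5*t
(-29 + L(W))*F = (-29 + (4 - 5*(-2)))*4 = (-29 + (4 + 10))*4 = (-29 + 14)*4 = -15*4 = -60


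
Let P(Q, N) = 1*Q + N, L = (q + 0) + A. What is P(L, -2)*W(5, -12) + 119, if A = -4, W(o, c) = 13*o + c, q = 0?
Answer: -199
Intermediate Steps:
W(o, c) = c + 13*o
L = -4 (L = (0 + 0) - 4 = 0 - 4 = -4)
P(Q, N) = N + Q (P(Q, N) = Q + N = N + Q)
P(L, -2)*W(5, -12) + 119 = (-2 - 4)*(-12 + 13*5) + 119 = -6*(-12 + 65) + 119 = -6*53 + 119 = -318 + 119 = -199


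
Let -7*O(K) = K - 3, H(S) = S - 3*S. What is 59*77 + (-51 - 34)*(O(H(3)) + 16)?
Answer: 21516/7 ≈ 3073.7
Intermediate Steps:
H(S) = -2*S
O(K) = 3/7 - K/7 (O(K) = -(K - 3)/7 = -(-3 + K)/7 = 3/7 - K/7)
59*77 + (-51 - 34)*(O(H(3)) + 16) = 59*77 + (-51 - 34)*((3/7 - (-2)*3/7) + 16) = 4543 - 85*((3/7 - ⅐*(-6)) + 16) = 4543 - 85*((3/7 + 6/7) + 16) = 4543 - 85*(9/7 + 16) = 4543 - 85*121/7 = 4543 - 10285/7 = 21516/7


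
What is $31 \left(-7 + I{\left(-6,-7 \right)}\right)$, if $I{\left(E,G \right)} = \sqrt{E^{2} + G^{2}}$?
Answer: $-217 + 31 \sqrt{85} \approx 68.806$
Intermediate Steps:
$31 \left(-7 + I{\left(-6,-7 \right)}\right) = 31 \left(-7 + \sqrt{\left(-6\right)^{2} + \left(-7\right)^{2}}\right) = 31 \left(-7 + \sqrt{36 + 49}\right) = 31 \left(-7 + \sqrt{85}\right) = -217 + 31 \sqrt{85}$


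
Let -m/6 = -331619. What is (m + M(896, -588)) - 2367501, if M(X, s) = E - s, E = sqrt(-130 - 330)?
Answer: -377199 + 2*I*sqrt(115) ≈ -3.772e+5 + 21.448*I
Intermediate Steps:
m = 1989714 (m = -6*(-331619) = 1989714)
E = 2*I*sqrt(115) (E = sqrt(-460) = 2*I*sqrt(115) ≈ 21.448*I)
M(X, s) = -s + 2*I*sqrt(115) (M(X, s) = 2*I*sqrt(115) - s = -s + 2*I*sqrt(115))
(m + M(896, -588)) - 2367501 = (1989714 + (-1*(-588) + 2*I*sqrt(115))) - 2367501 = (1989714 + (588 + 2*I*sqrt(115))) - 2367501 = (1990302 + 2*I*sqrt(115)) - 2367501 = -377199 + 2*I*sqrt(115)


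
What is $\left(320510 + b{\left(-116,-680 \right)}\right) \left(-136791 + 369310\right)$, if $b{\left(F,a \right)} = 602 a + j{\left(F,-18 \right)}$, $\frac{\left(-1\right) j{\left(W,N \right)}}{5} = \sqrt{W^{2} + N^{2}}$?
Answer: $-20659313150 - 2325190 \sqrt{3445} \approx -2.0796 \cdot 10^{10}$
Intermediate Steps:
$j{\left(W,N \right)} = - 5 \sqrt{N^{2} + W^{2}}$ ($j{\left(W,N \right)} = - 5 \sqrt{W^{2} + N^{2}} = - 5 \sqrt{N^{2} + W^{2}}$)
$b{\left(F,a \right)} = - 5 \sqrt{324 + F^{2}} + 602 a$ ($b{\left(F,a \right)} = 602 a - 5 \sqrt{\left(-18\right)^{2} + F^{2}} = 602 a - 5 \sqrt{324 + F^{2}} = - 5 \sqrt{324 + F^{2}} + 602 a$)
$\left(320510 + b{\left(-116,-680 \right)}\right) \left(-136791 + 369310\right) = \left(320510 - \left(409360 + 5 \sqrt{324 + \left(-116\right)^{2}}\right)\right) \left(-136791 + 369310\right) = \left(320510 - \left(409360 + 5 \sqrt{324 + 13456}\right)\right) 232519 = \left(320510 - \left(409360 + 5 \sqrt{13780}\right)\right) 232519 = \left(320510 - \left(409360 + 5 \cdot 2 \sqrt{3445}\right)\right) 232519 = \left(320510 - \left(409360 + 10 \sqrt{3445}\right)\right) 232519 = \left(-88850 - 10 \sqrt{3445}\right) 232519 = -20659313150 - 2325190 \sqrt{3445}$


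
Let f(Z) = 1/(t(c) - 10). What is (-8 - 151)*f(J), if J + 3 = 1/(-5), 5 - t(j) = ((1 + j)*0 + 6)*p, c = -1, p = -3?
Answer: -159/13 ≈ -12.231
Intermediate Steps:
t(j) = 23 (t(j) = 5 - ((1 + j)*0 + 6)*(-3) = 5 - (0 + 6)*(-3) = 5 - 6*(-3) = 5 - 1*(-18) = 5 + 18 = 23)
J = -16/5 (J = -3 + 1/(-5) = -3 - ⅕ = -16/5 ≈ -3.2000)
f(Z) = 1/13 (f(Z) = 1/(23 - 10) = 1/13)
(-8 - 151)*f(J) = (-8 - 151)*(1/13) = -159*1/13 = -159/13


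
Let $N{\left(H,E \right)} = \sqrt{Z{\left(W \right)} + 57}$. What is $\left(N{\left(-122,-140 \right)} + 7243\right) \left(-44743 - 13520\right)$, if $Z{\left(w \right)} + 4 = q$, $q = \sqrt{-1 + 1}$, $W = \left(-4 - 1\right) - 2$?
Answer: $-421998909 - 58263 \sqrt{53} \approx -4.2242 \cdot 10^{8}$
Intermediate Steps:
$W = -7$ ($W = -5 - 2 = -7$)
$q = 0$ ($q = \sqrt{0} = 0$)
$Z{\left(w \right)} = -4$ ($Z{\left(w \right)} = -4 + 0 = -4$)
$N{\left(H,E \right)} = \sqrt{53}$ ($N{\left(H,E \right)} = \sqrt{-4 + 57} = \sqrt{53}$)
$\left(N{\left(-122,-140 \right)} + 7243\right) \left(-44743 - 13520\right) = \left(\sqrt{53} + 7243\right) \left(-44743 - 13520\right) = \left(7243 + \sqrt{53}\right) \left(-58263\right) = -421998909 - 58263 \sqrt{53}$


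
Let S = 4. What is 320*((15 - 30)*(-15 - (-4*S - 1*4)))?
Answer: -24000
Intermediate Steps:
320*((15 - 30)*(-15 - (-4*S - 1*4))) = 320*((15 - 30)*(-15 - (-4*4 - 1*4))) = 320*(-15*(-15 - (-16 - 4))) = 320*(-15*(-15 - 1*(-20))) = 320*(-15*(-15 + 20)) = 320*(-15*5) = 320*(-75) = -24000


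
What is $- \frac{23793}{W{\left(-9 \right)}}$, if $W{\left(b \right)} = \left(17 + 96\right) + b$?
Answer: $- \frac{23793}{104} \approx -228.78$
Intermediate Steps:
$W{\left(b \right)} = 113 + b$
$- \frac{23793}{W{\left(-9 \right)}} = - \frac{23793}{113 - 9} = - \frac{23793}{104}$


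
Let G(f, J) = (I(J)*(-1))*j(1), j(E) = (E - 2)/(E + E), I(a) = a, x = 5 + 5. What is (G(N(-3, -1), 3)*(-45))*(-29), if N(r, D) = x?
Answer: 3915/2 ≈ 1957.5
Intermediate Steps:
x = 10
N(r, D) = 10
j(E) = (-2 + E)/(2*E) (j(E) = (-2 + E)/((2*E)) = (-2 + E)*(1/(2*E)) = (-2 + E)/(2*E))
G(f, J) = J/2 (G(f, J) = (J*(-1))*((1/2)*(-2 + 1)/1) = (-J)*((1/2)*1*(-1)) = -J*(-1/2) = J/2)
(G(N(-3, -1), 3)*(-45))*(-29) = (((1/2)*3)*(-45))*(-29) = ((3/2)*(-45))*(-29) = -135/2*(-29) = 3915/2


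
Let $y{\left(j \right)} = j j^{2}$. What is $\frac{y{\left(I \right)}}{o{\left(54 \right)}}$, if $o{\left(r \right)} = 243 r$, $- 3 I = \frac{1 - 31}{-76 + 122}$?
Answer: $\frac{125}{159655374} \approx 7.8294 \cdot 10^{-7}$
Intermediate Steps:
$I = \frac{5}{23}$ ($I = - \frac{\left(1 - 31\right) \frac{1}{-76 + 122}}{3} = - \frac{\left(-30\right) \frac{1}{46}}{3} = \left(- \frac{1}{3}\right) \left(- \frac{15}{23}\right) = \frac{5}{23} \approx 0.21739$)
$y{\left(j \right)} = j^{3}$
$\frac{y{\left(I \right)}}{o{\left(54 \right)}} = \frac{\left(\frac{5}{23}\right)^{3}}{243 \cdot 54} = \frac{125}{12167 \cdot 13122} = \frac{125}{12167} \cdot \frac{1}{13122} = \frac{125}{159655374}$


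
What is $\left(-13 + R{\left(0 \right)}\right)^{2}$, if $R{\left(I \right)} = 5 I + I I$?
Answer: $169$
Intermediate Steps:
$R{\left(I \right)} = I^{2} + 5 I$ ($R{\left(I \right)} = 5 I + I^{2} = I^{2} + 5 I$)
$\left(-13 + R{\left(0 \right)}\right)^{2} = \left(-13 + 0 \left(5 + 0\right)\right)^{2} = \left(-13 + 0 \cdot 5\right)^{2} = \left(-13 + 0\right)^{2} = \left(-13\right)^{2} = 169$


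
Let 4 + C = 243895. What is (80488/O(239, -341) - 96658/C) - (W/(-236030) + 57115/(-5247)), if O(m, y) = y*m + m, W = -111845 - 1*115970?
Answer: 1163571742527120109/136357288901740170 ≈ 8.5333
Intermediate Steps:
W = -227815 (W = -111845 - 115970 = -227815)
C = 243891 (C = -4 + 243895 = 243891)
O(m, y) = m + m*y (O(m, y) = m*y + m = m + m*y)
(80488/O(239, -341) - 96658/C) - (W/(-236030) + 57115/(-5247)) = (80488/((239*(1 - 341))) - 96658/243891) - (-227815/(-236030) + 57115/(-5247)) = (80488/((239*(-340))) - 96658*1/243891) - (-227815*(-1/236030) + 57115*(-1/5247)) = (80488/(-81260) - 96658/243891) - (45563/47206 - 57115/5247) = (80488*(-1/81260) - 96658/243891) - 1*(-2457101629/247689882) = (-20122/20315 - 96658/243891) + 2457101629/247689882 = -6871181972/4954645665 + 2457101629/247689882 = 1163571742527120109/136357288901740170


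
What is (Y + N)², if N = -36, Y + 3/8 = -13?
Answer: 156025/64 ≈ 2437.9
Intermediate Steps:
Y = -107/8 (Y = -3/8 - 13 = -107/8 ≈ -13.375)
(Y + N)² = (-107/8 - 36)² = (-395/8)² = 156025/64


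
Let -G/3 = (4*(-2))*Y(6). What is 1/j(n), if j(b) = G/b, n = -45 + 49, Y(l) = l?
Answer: 1/36 ≈ 0.027778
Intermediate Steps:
G = 144 (G = -3*4*(-2)*6 = -(-24)*6 = -3*(-48) = 144)
n = 4
j(b) = 144/b
1/j(n) = 1/(144/4) = 1/(144*(¼)) = 1/36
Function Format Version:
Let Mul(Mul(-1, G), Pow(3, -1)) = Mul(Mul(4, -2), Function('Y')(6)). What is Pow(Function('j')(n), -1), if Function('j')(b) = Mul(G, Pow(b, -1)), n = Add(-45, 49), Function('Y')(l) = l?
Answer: Rational(1, 36) ≈ 0.027778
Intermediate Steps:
G = 144 (G = Mul(-3, Mul(Mul(4, -2), 6)) = Mul(-3, Mul(-8, 6)) = Mul(-3, -48) = 144)
n = 4
Function('j')(b) = Mul(144, Pow(b, -1))
Pow(Function('j')(n), -1) = Pow(Mul(144, Pow(4, -1)), -1) = Pow(Mul(144, Rational(1, 4)), -1) = Pow(36, -1) = Rational(1, 36)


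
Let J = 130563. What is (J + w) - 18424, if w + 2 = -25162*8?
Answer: -89159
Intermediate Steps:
w = -201298 (w = -2 - 25162*8 = -2 - 201296 = -201298)
(J + w) - 18424 = (130563 - 201298) - 18424 = -70735 - 18424 = -89159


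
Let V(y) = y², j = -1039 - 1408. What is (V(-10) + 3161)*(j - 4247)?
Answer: -21829134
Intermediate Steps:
j = -2447
(V(-10) + 3161)*(j - 4247) = ((-10)² + 3161)*(-2447 - 4247) = (100 + 3161)*(-6694) = 3261*(-6694) = -21829134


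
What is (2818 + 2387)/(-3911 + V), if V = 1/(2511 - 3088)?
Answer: -1001095/752216 ≈ -1.3309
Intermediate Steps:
V = -1/577 (V = 1/(-577) = -1/577 ≈ -0.0017331)
(2818 + 2387)/(-3911 + V) = (2818 + 2387)/(-3911 - 1/577) = 5205/(-2256648/577) = 5205*(-577/2256648) = -1001095/752216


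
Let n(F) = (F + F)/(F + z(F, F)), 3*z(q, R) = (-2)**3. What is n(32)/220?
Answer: 6/605 ≈ 0.0099173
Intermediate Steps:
z(q, R) = -8/3 (z(q, R) = (1/3)*(-2)**3 = (1/3)*(-8) = -8/3)
n(F) = 2*F/(-8/3 + F) (n(F) = (F + F)/(F - 8/3) = (2*F)/(-8/3 + F) = 2*F/(-8/3 + F))
n(32)/220 = (6*32/(-8 + 3*32))/220 = (6*32/(-8 + 96))*(1/220) = (6*32/88)*(1/220) = (6*32*(1/88))*(1/220) = (24/11)*(1/220) = 6/605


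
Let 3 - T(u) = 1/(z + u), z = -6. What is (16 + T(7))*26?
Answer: 468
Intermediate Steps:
T(u) = 3 - 1/(-6 + u)
(16 + T(7))*26 = (16 + (-19 + 3*7)/(-6 + 7))*26 = (16 + (-19 + 21)/1)*26 = (16 + 1*2)*26 = (16 + 2)*26 = 18*26 = 468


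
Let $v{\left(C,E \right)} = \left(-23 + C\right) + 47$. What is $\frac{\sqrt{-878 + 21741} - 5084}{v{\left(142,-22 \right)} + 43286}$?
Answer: $- \frac{1271}{10863} + \frac{\sqrt{20863}}{43452} \approx -0.11368$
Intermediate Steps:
$v{\left(C,E \right)} = 24 + C$
$\frac{\sqrt{-878 + 21741} - 5084}{v{\left(142,-22 \right)} + 43286} = \frac{\sqrt{-878 + 21741} - 5084}{\left(24 + 142\right) + 43286} = \frac{\sqrt{20863} - 5084}{166 + 43286} = \frac{-5084 + \sqrt{20863}}{43452} = \left(-5084 + \sqrt{20863}\right) \frac{1}{43452} = - \frac{1271}{10863} + \frac{\sqrt{20863}}{43452}$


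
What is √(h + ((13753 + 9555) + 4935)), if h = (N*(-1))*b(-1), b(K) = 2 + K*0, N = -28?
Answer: √28299 ≈ 168.22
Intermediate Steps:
b(K) = 2 (b(K) = 2 + 0 = 2)
h = 56 (h = -28*(-1)*2 = 28*2 = 56)
√(h + ((13753 + 9555) + 4935)) = √(56 + ((13753 + 9555) + 4935)) = √(56 + (23308 + 4935)) = √(56 + 28243) = √28299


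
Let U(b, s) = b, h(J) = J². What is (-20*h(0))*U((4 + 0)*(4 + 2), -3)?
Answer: 0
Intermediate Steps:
(-20*h(0))*U((4 + 0)*(4 + 2), -3) = (-20*0²)*((4 + 0)*(4 + 2)) = (-20*0)*(4*6) = 0*24 = 0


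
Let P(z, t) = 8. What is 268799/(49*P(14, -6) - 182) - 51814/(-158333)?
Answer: 6081519001/4749990 ≈ 1280.3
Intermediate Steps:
268799/(49*P(14, -6) - 182) - 51814/(-158333) = 268799/(49*8 - 182) - 51814/(-158333) = 268799/(392 - 182) - 51814*(-1/158333) = 268799/210 + 7402/22619 = 6081519001/4749990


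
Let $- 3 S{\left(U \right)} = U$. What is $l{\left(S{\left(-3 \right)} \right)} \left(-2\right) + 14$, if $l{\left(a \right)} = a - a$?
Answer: $14$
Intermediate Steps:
$S{\left(U \right)} = - \frac{U}{3}$
$l{\left(a \right)} = 0$
$l{\left(S{\left(-3 \right)} \right)} \left(-2\right) + 14 = 0 \left(-2\right) + 14 = 0 + 14 = 14$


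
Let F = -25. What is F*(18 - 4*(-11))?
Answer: -1550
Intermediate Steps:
F*(18 - 4*(-11)) = -25*(18 - 4*(-11)) = -25*(18 + 44) = -25*62 = -1550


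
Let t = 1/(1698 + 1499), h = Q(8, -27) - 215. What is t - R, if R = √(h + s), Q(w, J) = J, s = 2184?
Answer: 1/3197 - √1942 ≈ -44.068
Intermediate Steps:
h = -242 (h = -27 - 215 = -242)
t = 1/3197 ≈ 0.00031279
R = √1942 (R = √(-242 + 2184) = √1942 ≈ 44.068)
t - R = 1/3197 - √1942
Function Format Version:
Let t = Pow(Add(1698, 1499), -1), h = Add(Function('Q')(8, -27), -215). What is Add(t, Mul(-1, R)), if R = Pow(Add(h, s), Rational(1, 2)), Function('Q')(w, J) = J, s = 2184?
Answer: Add(Rational(1, 3197), Mul(-1, Pow(1942, Rational(1, 2)))) ≈ -44.068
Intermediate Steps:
h = -242 (h = Add(-27, -215) = -242)
t = Rational(1, 3197) (t = Pow(3197, -1) = Rational(1, 3197) ≈ 0.00031279)
R = Pow(1942, Rational(1, 2)) (R = Pow(Add(-242, 2184), Rational(1, 2)) = Pow(1942, Rational(1, 2)) ≈ 44.068)
Add(t, Mul(-1, R)) = Add(Rational(1, 3197), Mul(-1, Pow(1942, Rational(1, 2))))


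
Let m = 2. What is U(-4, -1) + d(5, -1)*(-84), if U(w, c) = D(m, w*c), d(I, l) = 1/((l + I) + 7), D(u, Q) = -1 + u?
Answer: -73/11 ≈ -6.6364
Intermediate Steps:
d(I, l) = 1/(7 + I + l) (d(I, l) = 1/((I + l) + 7) = 1/(7 + I + l))
U(w, c) = 1 (U(w, c) = -1 + 2 = 1)
U(-4, -1) + d(5, -1)*(-84) = 1 - 84/(7 + 5 - 1) = 1 - 84/11 = -73/11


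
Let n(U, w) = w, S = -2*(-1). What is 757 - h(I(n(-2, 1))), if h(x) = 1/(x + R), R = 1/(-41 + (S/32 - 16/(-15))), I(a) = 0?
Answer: 191249/240 ≈ 796.87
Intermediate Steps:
S = 2
R = -240/9569 (R = 1/(-41 + (2/32 - 16/(-15))) = 1/(-41 + (2*(1/32) - 16*(-1/15))) = 1/(-41 + (1/16 + 16/15)) = 1/(-41 + 271/240) = 1/(-9569/240) = -240/9569 ≈ -0.025081)
h(x) = 1/(-240/9569 + x) (h(x) = 1/(x - 240/9569) = 1/(-240/9569 + x))
757 - h(I(n(-2, 1))) = 757 - 9569/(-240 + 9569*0) = 757 - 9569/(-240 + 0) = 757 - 9569/(-240) = 757 - 9569*(-1)/240 = 757 - 1*(-9569/240) = 757 + 9569/240 = 191249/240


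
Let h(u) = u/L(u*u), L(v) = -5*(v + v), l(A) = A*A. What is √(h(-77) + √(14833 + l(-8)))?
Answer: √(770 + 592900*√14897)/770 ≈ 11.048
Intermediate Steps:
l(A) = A²
L(v) = -10*v
h(u) = -1/(10*u) (h(u) = u/((-10*u*u)) = u/((-10*u²)) = u*(-1/(10*u²)) = -1/(10*u))
√(h(-77) + √(14833 + l(-8))) = √(-⅒/(-77) + √(14833 + (-8)²)) = √(-⅒*(-1/77) + √(14833 + 64)) = √(1/770 + √14897)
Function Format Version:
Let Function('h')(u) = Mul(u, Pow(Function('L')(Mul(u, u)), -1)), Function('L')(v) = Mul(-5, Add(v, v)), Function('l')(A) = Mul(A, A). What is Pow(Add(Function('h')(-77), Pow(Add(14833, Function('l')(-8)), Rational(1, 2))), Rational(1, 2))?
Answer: Mul(Rational(1, 770), Pow(Add(770, Mul(592900, Pow(14897, Rational(1, 2)))), Rational(1, 2))) ≈ 11.048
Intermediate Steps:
Function('l')(A) = Pow(A, 2)
Function('L')(v) = Mul(-10, v) (Function('L')(v) = Mul(-5, Mul(2, v)) = Mul(-10, v))
Function('h')(u) = Mul(Rational(-1, 10), Pow(u, -1)) (Function('h')(u) = Mul(u, Pow(Mul(-10, Mul(u, u)), -1)) = Mul(u, Pow(Mul(-10, Pow(u, 2)), -1)) = Mul(u, Mul(Rational(-1, 10), Pow(u, -2))) = Mul(Rational(-1, 10), Pow(u, -1)))
Pow(Add(Function('h')(-77), Pow(Add(14833, Function('l')(-8)), Rational(1, 2))), Rational(1, 2)) = Pow(Add(Mul(Rational(-1, 10), Pow(-77, -1)), Pow(Add(14833, Pow(-8, 2)), Rational(1, 2))), Rational(1, 2)) = Pow(Add(Mul(Rational(-1, 10), Rational(-1, 77)), Pow(Add(14833, 64), Rational(1, 2))), Rational(1, 2)) = Pow(Add(Rational(1, 770), Pow(14897, Rational(1, 2))), Rational(1, 2))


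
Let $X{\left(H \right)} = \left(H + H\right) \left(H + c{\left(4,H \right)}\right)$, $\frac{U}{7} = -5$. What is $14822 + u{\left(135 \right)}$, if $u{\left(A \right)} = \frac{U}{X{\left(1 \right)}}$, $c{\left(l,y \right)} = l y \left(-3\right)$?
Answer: $\frac{326119}{22} \approx 14824.0$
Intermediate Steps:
$U = -35$ ($U = 7 \left(-5\right) = -35$)
$c{\left(l,y \right)} = - 3 l y$
$X{\left(H \right)} = - 22 H^{2}$ ($X{\left(H \right)} = \left(H + H\right) \left(H - 12 H\right) = 2 H \left(H - 12 H\right) = 2 H \left(- 11 H\right) = - 22 H^{2}$)
$u{\left(A \right)} = \frac{35}{22}$ ($u{\left(A \right)} = - \frac{35}{\left(-22\right) 1^{2}} = - \frac{35}{\left(-22\right) 1} = - \frac{35}{-22} = \left(-35\right) \left(- \frac{1}{22}\right) = \frac{35}{22}$)
$14822 + u{\left(135 \right)} = 14822 + \frac{35}{22} = \frac{326119}{22}$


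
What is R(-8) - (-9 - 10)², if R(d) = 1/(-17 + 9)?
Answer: -2889/8 ≈ -361.13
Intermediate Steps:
R(d) = -⅛ (R(d) = 1/(-8) = -⅛)
R(-8) - (-9 - 10)² = -⅛ - (-9 - 10)² = -⅛ - 1*(-19)² = -⅛ - 1*361 = -⅛ - 361 = -2889/8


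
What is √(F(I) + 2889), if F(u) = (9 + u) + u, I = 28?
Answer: √2954 ≈ 54.351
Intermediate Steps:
F(u) = 9 + 2*u
√(F(I) + 2889) = √((9 + 2*28) + 2889) = √((9 + 56) + 2889) = √(65 + 2889) = √2954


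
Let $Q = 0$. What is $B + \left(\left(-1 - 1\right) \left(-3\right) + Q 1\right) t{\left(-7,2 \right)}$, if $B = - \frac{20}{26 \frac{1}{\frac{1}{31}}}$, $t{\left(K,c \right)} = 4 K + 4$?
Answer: $- \frac{58042}{403} \approx -144.02$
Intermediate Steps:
$t{\left(K,c \right)} = 4 + 4 K$
$B = - \frac{10}{403}$ ($B = - \frac{20}{26 \frac{1}{\frac{1}{31}}} = - \frac{20}{26 \cdot 31} = - \frac{20}{806} = \left(-20\right) \frac{1}{806} = - \frac{10}{403} \approx -0.024814$)
$B + \left(\left(-1 - 1\right) \left(-3\right) + Q 1\right) t{\left(-7,2 \right)} = - \frac{10}{403} + \left(\left(-1 - 1\right) \left(-3\right) + 0 \cdot 1\right) \left(4 + 4 \left(-7\right)\right) = - \frac{10}{403} + \left(\left(-2\right) \left(-3\right) + 0\right) \left(4 - 28\right) = - \frac{10}{403} + \left(6 + 0\right) \left(-24\right) = - \frac{10}{403} + 6 \left(-24\right) = - \frac{10}{403} - 144 = - \frac{58042}{403}$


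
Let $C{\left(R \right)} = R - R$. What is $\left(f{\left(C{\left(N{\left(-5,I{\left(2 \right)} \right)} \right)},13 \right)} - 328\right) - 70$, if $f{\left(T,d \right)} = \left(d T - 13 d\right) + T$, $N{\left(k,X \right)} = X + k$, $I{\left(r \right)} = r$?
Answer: $-567$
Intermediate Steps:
$C{\left(R \right)} = 0$
$f{\left(T,d \right)} = T - 13 d + T d$ ($f{\left(T,d \right)} = \left(T d - 13 d\right) + T = \left(- 13 d + T d\right) + T = T - 13 d + T d$)
$\left(f{\left(C{\left(N{\left(-5,I{\left(2 \right)} \right)} \right)},13 \right)} - 328\right) - 70 = \left(\left(0 - 169 + 0 \cdot 13\right) - 328\right) - 70 = \left(\left(0 - 169 + 0\right) - 328\right) - 70 = \left(-169 - 328\right) - 70 = -497 - 70 = -567$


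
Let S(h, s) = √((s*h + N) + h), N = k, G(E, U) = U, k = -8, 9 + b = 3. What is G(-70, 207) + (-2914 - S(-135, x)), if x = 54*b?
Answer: -2707 - √43597 ≈ -2915.8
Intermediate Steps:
b = -6 (b = -9 + 3 = -6)
N = -8
x = -324 (x = 54*(-6) = -324)
S(h, s) = √(-8 + h + h*s) (S(h, s) = √((s*h - 8) + h) = √((h*s - 8) + h) = √((-8 + h*s) + h) = √(-8 + h + h*s))
G(-70, 207) + (-2914 - S(-135, x)) = 207 + (-2914 - √(-8 - 135 - 135*(-324))) = 207 + (-2914 - √(-8 - 135 + 43740)) = 207 + (-2914 - √43597) = -2707 - √43597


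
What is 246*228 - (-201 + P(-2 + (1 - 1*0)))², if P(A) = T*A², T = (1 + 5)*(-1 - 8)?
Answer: -8937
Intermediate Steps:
T = -54 (T = 6*(-9) = -54)
P(A) = -54*A²
246*228 - (-201 + P(-2 + (1 - 1*0)))² = 246*228 - (-201 - 54*(-2 + (1 - 1*0))²)² = 56088 - (-201 - 54*(-2 + (1 + 0))²)² = 56088 - (-201 - 54*(-2 + 1)²)² = 56088 - (-201 - 54*(-1)²)² = 56088 - (-201 - 54*1)² = 56088 - (-201 - 54)² = 56088 - 1*(-255)² = 56088 - 1*65025 = 56088 - 65025 = -8937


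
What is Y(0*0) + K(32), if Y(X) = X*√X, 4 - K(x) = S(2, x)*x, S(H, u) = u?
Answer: -1020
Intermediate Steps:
K(x) = 4 - x² (K(x) = 4 - x*x = 4 - x²)
Y(X) = X^(3/2)
Y(0*0) + K(32) = (0*0)^(3/2) + (4 - 1*32²) = 0^(3/2) + (4 - 1*1024) = 0 + (4 - 1024) = 0 - 1020 = -1020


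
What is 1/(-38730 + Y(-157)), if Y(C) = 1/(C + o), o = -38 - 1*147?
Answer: -342/13245661 ≈ -2.5820e-5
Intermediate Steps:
o = -185 (o = -38 - 147 = -185)
Y(C) = 1/(-185 + C) (Y(C) = 1/(C - 185) = 1/(-185 + C))
1/(-38730 + Y(-157)) = 1/(-38730 + 1/(-185 - 157)) = 1/(-38730 + 1/(-342)) = 1/(-38730 - 1/342) = 1/(-13245661/342) = -342/13245661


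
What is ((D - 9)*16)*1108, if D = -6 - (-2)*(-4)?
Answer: -407744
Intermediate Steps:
D = -14 (D = -6 - 1*8 = -6 - 8 = -14)
((D - 9)*16)*1108 = ((-14 - 9)*16)*1108 = -23*16*1108 = -368*1108 = -407744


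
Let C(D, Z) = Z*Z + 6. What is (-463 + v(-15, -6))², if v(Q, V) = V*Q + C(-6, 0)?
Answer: 134689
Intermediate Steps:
C(D, Z) = 6 + Z² (C(D, Z) = Z² + 6 = 6 + Z²)
v(Q, V) = 6 + Q*V (v(Q, V) = V*Q + (6 + 0²) = Q*V + (6 + 0) = Q*V + 6 = 6 + Q*V)
(-463 + v(-15, -6))² = (-463 + (6 - 15*(-6)))² = (-463 + (6 + 90))² = (-463 + 96)² = (-367)² = 134689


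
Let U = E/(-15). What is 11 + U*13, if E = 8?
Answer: 61/15 ≈ 4.0667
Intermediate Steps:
U = -8/15 (U = 8/(-15) = 8*(-1/15) = -8/15 ≈ -0.53333)
11 + U*13 = 11 - 8/15*13 = 11 - 104/15 = 61/15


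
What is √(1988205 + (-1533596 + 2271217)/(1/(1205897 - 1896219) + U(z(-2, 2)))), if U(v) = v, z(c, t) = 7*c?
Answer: √180782653809087514947/9664509 ≈ 1391.2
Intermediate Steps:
√(1988205 + (-1533596 + 2271217)/(1/(1205897 - 1896219) + U(z(-2, 2)))) = √(1988205 + (-1533596 + 2271217)/(1/(1205897 - 1896219) + 7*(-2))) = √(1988205 + 737621/(1/(-690322) - 14)) = √(1988205 + 737621/(-1/690322 - 14)) = √(1988205 + 737621/(-9664509/690322)) = √(1988205 + 737621*(-690322/9664509)) = √(1988205 - 509196003962/9664509) = √(18705829112383/9664509) = √180782653809087514947/9664509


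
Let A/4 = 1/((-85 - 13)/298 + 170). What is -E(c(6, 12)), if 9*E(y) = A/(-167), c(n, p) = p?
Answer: 596/37997343 ≈ 1.5685e-5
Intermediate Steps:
A = 596/25281 (A = 4/((-85 - 13)/298 + 170) = 4/(-98*1/298 + 170) = 4/(-49/149 + 170) = 4/(25281/149) = 4*(149/25281) = 596/25281 ≈ 0.023575)
E(y) = -596/37997343 (E(y) = ((596/25281)/(-167))/9 = ((596/25281)*(-1/167))/9 = (⅑)*(-596/4221927) = -596/37997343)
-E(c(6, 12)) = -1*(-596/37997343) = 596/37997343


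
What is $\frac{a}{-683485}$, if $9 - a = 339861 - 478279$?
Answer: $- \frac{138427}{683485} \approx -0.20253$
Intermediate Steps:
$a = 138427$ ($a = 9 - \left(339861 - 478279\right) = 9 - -138418 = 9 + 138418 = 138427$)
$\frac{a}{-683485} = \frac{138427}{-683485} = 138427 \left(- \frac{1}{683485}\right) = - \frac{138427}{683485}$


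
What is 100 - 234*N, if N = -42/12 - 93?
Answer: 22681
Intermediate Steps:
N = -193/2 (N = -42*1/12 - 93 = -7/2 - 93 = -193/2 ≈ -96.500)
100 - 234*N = 100 - 234*(-193/2) = 100 + 22581 = 22681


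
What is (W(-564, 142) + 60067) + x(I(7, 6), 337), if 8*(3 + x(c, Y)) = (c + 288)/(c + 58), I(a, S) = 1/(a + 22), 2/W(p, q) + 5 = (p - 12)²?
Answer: 24391503790337/406087704 ≈ 60065.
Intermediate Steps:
W(p, q) = 2/(-5 + (-12 + p)²) (W(p, q) = 2/(-5 + (p - 12)²) = 2/(-5 + (-12 + p)²))
I(a, S) = 1/(22 + a)
x(c, Y) = -3 + (288 + c)/(8*(58 + c)) (x(c, Y) = -3 + ((c + 288)/(c + 58))/8 = -3 + ((288 + c)/(58 + c))/8 = -3 + (288 + c)/(8*(58 + c)))
(W(-564, 142) + 60067) + x(I(7, 6), 337) = (2/(-5 + (-12 - 564)²) + 60067) + 23*(-48 - 1/(22 + 7))/(8*(58 + 1/(22 + 7))) = (2/(-5 + (-576)²) + 60067) + 23*(-48 - 1/29)/(8*(58 + 1/29)) = (2/(-5 + 331776) + 60067) + 23*(-48 - 1*1/29)/(8*(58 + 1/29)) = (2/331771 + 60067) + 23*(-48 - 1/29)/(8*(1683/29)) = (2*(1/331771) + 60067) + (23/8)*(29/1683)*(-1393/29) = (2/331771 + 60067) - 32039/13464 = 19928488659/331771 - 32039/13464 = 24391503790337/406087704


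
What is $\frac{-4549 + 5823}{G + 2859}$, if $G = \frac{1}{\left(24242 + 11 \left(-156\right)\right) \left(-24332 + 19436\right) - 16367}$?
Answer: $\frac{70263433331}{157679086258} \approx 0.44561$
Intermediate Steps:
$G = - \frac{1}{110303663}$ ($G = \frac{1}{\left(24242 - 1716\right) \left(-4896\right) - 16367} = \frac{1}{22526 \left(-4896\right) - 16367} = \frac{1}{-110287296 - 16367} = \frac{1}{-110303663} = - \frac{1}{110303663} \approx -9.0659 \cdot 10^{-9}$)
$\frac{-4549 + 5823}{G + 2859} = \frac{-4549 + 5823}{- \frac{1}{110303663} + 2859} = \frac{1274}{\frac{315358172516}{110303663}} = 1274 \cdot \frac{110303663}{315358172516} = \frac{70263433331}{157679086258}$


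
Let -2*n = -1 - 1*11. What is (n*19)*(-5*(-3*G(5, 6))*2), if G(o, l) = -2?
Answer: -6840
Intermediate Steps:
n = 6 (n = -(-1 - 1*11)/2 = -(-1 - 11)/2 = -½*(-12) = 6)
(n*19)*(-5*(-3*G(5, 6))*2) = (6*19)*(-5*(-3*(-2))*2) = 114*(-30*2) = 114*(-5*12) = 114*(-60) = -6840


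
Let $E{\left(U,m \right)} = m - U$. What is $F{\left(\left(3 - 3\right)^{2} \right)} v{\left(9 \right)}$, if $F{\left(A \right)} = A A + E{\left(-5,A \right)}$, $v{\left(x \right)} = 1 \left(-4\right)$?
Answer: $-20$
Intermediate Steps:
$v{\left(x \right)} = -4$
$F{\left(A \right)} = 5 + A + A^{2}$ ($F{\left(A \right)} = A A + \left(A - -5\right) = A^{2} + \left(A + 5\right) = A^{2} + \left(5 + A\right) = 5 + A + A^{2}$)
$F{\left(\left(3 - 3\right)^{2} \right)} v{\left(9 \right)} = \left(5 + \left(3 - 3\right)^{2} + \left(\left(3 - 3\right)^{2}\right)^{2}\right) \left(-4\right) = \left(5 + 0^{2} + \left(0^{2}\right)^{2}\right) \left(-4\right) = \left(5 + 0 + 0^{2}\right) \left(-4\right) = \left(5 + 0 + 0\right) \left(-4\right) = 5 \left(-4\right) = -20$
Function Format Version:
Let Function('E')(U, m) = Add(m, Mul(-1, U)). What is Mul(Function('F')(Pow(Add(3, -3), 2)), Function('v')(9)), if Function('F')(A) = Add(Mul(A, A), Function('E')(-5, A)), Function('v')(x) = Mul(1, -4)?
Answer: -20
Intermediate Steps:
Function('v')(x) = -4
Function('F')(A) = Add(5, A, Pow(A, 2)) (Function('F')(A) = Add(Mul(A, A), Add(A, Mul(-1, -5))) = Add(Pow(A, 2), Add(A, 5)) = Add(Pow(A, 2), Add(5, A)) = Add(5, A, Pow(A, 2)))
Mul(Function('F')(Pow(Add(3, -3), 2)), Function('v')(9)) = Mul(Add(5, Pow(Add(3, -3), 2), Pow(Pow(Add(3, -3), 2), 2)), -4) = Mul(Add(5, Pow(0, 2), Pow(Pow(0, 2), 2)), -4) = Mul(Add(5, 0, Pow(0, 2)), -4) = Mul(Add(5, 0, 0), -4) = Mul(5, -4) = -20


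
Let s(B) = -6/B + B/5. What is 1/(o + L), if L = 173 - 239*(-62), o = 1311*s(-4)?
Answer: 10/159087 ≈ 6.2859e-5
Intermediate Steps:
s(B) = -6/B + B/5 (s(B) = -6/B + B*(1/5) = -6/B + B/5)
o = 9177/10 (o = 1311*(-6/(-4) + (1/5)*(-4)) = 1311*(-6*(-1/4) - 4/5) = 1311*(3/2 - 4/5) = 1311*(7/10) = 9177/10 ≈ 917.70)
L = 14991 (L = 173 + 14818 = 14991)
1/(o + L) = 1/(9177/10 + 14991) = 1/(159087/10) = 10/159087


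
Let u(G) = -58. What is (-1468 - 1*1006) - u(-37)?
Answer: -2416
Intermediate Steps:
(-1468 - 1*1006) - u(-37) = (-1468 - 1*1006) - 1*(-58) = (-1468 - 1006) + 58 = -2474 + 58 = -2416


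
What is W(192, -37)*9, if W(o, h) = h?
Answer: -333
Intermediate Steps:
W(192, -37)*9 = -37*9 = -333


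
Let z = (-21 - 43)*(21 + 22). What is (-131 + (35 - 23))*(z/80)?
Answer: 20468/5 ≈ 4093.6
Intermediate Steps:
z = -2752 (z = -64*43 = -2752)
(-131 + (35 - 23))*(z/80) = (-131 + (35 - 23))*(-2752/80) = (-131 + 12)*(-2752*1/80) = -119*(-172/5) = 20468/5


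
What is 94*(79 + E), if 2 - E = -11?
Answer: 8648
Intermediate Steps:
E = 13 (E = 2 - 1*(-11) = 2 + 11 = 13)
94*(79 + E) = 94*(79 + 13) = 94*92 = 8648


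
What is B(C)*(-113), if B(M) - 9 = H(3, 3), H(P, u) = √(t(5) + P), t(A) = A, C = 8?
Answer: -1017 - 226*√2 ≈ -1336.6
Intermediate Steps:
H(P, u) = √(5 + P)
B(M) = 9 + 2*√2 (B(M) = 9 + √(5 + 3) = 9 + √8 = 9 + 2*√2)
B(C)*(-113) = (9 + 2*√2)*(-113) = -1017 - 226*√2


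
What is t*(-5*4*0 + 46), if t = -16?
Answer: -736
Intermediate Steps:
t*(-5*4*0 + 46) = -16*(-5*4*0 + 46) = -16*(-20*0 + 46) = -16*(0 + 46) = -16*46 = -736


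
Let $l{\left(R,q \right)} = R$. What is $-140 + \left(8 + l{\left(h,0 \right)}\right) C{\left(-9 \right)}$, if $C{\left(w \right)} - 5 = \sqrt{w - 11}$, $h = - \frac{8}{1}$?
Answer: $-140$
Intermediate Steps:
$h = -8$ ($h = \left(-8\right) 1 = -8$)
$C{\left(w \right)} = 5 + \sqrt{-11 + w}$ ($C{\left(w \right)} = 5 + \sqrt{w - 11} = 5 + \sqrt{-11 + w}$)
$-140 + \left(8 + l{\left(h,0 \right)}\right) C{\left(-9 \right)} = -140 + \left(8 - 8\right) \left(5 + \sqrt{-11 - 9}\right) = -140 + 0 \left(5 + \sqrt{-20}\right) = -140 + 0 \left(5 + 2 i \sqrt{5}\right) = -140 + 0 = -140$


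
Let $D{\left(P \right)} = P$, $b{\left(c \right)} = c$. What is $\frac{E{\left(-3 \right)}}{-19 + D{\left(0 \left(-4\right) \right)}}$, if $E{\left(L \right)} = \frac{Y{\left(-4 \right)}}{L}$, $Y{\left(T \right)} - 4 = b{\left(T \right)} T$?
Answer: $\frac{20}{57} \approx 0.35088$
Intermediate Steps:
$Y{\left(T \right)} = 4 + T^{2}$ ($Y{\left(T \right)} = 4 + T T = 4 + T^{2}$)
$E{\left(L \right)} = \frac{20}{L}$ ($E{\left(L \right)} = \frac{4 + \left(-4\right)^{2}}{L} = \frac{4 + 16}{L} = \frac{20}{L}$)
$\frac{E{\left(-3 \right)}}{-19 + D{\left(0 \left(-4\right) \right)}} = \frac{20 \frac{1}{-3}}{-19 + 0 \left(-4\right)} = \frac{20 \left(- \frac{1}{3}\right)}{-19 + 0} = \frac{1}{-19} \left(- \frac{20}{3}\right) = \left(- \frac{1}{19}\right) \left(- \frac{20}{3}\right) = \frac{20}{57}$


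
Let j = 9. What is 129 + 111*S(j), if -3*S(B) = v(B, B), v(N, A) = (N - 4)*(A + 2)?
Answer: -1906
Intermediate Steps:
v(N, A) = (-4 + N)*(2 + A)
S(B) = 8/3 - B**2/3 + 2*B/3 (S(B) = -(-8 - 4*B + 2*B + B*B)/3 = -(-8 - 4*B + 2*B + B**2)/3 = -(-8 + B**2 - 2*B)/3 = 8/3 - B**2/3 + 2*B/3)
129 + 111*S(j) = 129 + 111*(8/3 - 1/3*9**2 + (2/3)*9) = 129 + 111*(8/3 - 1/3*81 + 6) = 129 + 111*(8/3 - 27 + 6) = 129 + 111*(-55/3) = 129 - 2035 = -1906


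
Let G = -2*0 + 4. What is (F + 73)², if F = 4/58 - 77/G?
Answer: 38975049/13456 ≈ 2896.5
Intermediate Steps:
G = 4 (G = 0 + 4 = 4)
F = -2225/116 (F = 4/58 - 77/4 = 4*(1/58) - 77*¼ = 2/29 - 77/4 = -2225/116 ≈ -19.181)
(F + 73)² = (-2225/116 + 73)² = (6243/116)² = 38975049/13456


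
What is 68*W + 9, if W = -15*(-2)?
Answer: 2049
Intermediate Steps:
W = 30
68*W + 9 = 68*30 + 9 = 2040 + 9 = 2049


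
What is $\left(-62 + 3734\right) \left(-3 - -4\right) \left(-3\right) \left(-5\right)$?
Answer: $55080$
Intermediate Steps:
$\left(-62 + 3734\right) \left(-3 - -4\right) \left(-3\right) \left(-5\right) = 3672 \left(-3 + 4\right) \left(-3\right) \left(-5\right) = 3672 \cdot 1 \left(-3\right) \left(-5\right) = 3672 \left(\left(-3\right) \left(-5\right)\right) = 3672 \cdot 15 = 55080$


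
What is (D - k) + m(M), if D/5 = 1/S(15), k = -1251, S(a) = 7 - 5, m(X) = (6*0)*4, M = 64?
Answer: 2507/2 ≈ 1253.5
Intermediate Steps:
m(X) = 0 (m(X) = 0*4 = 0)
S(a) = 2
D = 5/2 ≈ 2.5000
(D - k) + m(M) = (5/2 - 1*(-1251)) + 0 = (5/2 + 1251) + 0 = 2507/2 + 0 = 2507/2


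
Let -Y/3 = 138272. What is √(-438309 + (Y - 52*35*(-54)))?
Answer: 7*I*√15405 ≈ 868.82*I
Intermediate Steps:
Y = -414816 (Y = -3*138272 = -414816)
√(-438309 + (Y - 52*35*(-54))) = √(-438309 + (-414816 - 52*35*(-54))) = √(-438309 + (-414816 - 1820*(-54))) = √(-438309 + (-414816 - 1*(-98280))) = √(-438309 + (-414816 + 98280)) = √(-438309 - 316536) = √(-754845) = 7*I*√15405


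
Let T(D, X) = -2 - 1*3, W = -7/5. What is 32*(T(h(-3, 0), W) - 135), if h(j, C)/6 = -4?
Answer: -4480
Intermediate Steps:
h(j, C) = -24 (h(j, C) = 6*(-4) = -24)
W = -7/5 (W = -7*1/5 = -7/5 ≈ -1.4000)
T(D, X) = -5 (T(D, X) = -2 - 3 = -5)
32*(T(h(-3, 0), W) - 135) = 32*(-5 - 135) = 32*(-140) = -4480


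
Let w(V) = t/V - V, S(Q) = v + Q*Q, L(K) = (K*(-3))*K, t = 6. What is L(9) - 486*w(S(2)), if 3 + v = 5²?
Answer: 159651/13 ≈ 12281.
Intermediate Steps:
v = 22 (v = -3 + 5² = -3 + 25 = 22)
L(K) = -3*K² (L(K) = (-3*K)*K = -3*K²)
S(Q) = 22 + Q² (S(Q) = 22 + Q*Q = 22 + Q²)
w(V) = -V + 6/V (w(V) = 6/V - V = -V + 6/V)
L(9) - 486*w(S(2)) = -3*9² - 486*(-(22 + 2²) + 6/(22 + 2²)) = -3*81 - 486*(-(22 + 4) + 6/(22 + 4)) = -243 - 486*(-1*26 + 6/26) = -243 - 486*(-26 + 6*(1/26)) = -243 - 486*(-26 + 3/13) = -243 - 486*(-335/13) = -243 + 162810/13 = 159651/13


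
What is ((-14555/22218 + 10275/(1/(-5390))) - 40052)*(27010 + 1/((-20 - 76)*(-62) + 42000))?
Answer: -69341463289537559857/46321632 ≈ -1.4970e+12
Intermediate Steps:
((-14555/22218 + 10275/(1/(-5390))) - 40052)*(27010 + 1/((-20 - 76)*(-62) + 42000)) = ((-14555*1/22218 + 10275/(-1/5390)) - 40052)*(27010 + 1/(-96*(-62) + 42000)) = ((-14555/22218 + 10275*(-5390)) - 40052)*(27010 + 1/(5952 + 42000)) = ((-14555/22218 - 55382250) - 40052)*(27010 + 1/47952) = (-1230482845055/22218 - 40052)*(27010 + 1/47952) = -1231372720391/22218*1295183521/47952 = -69341463289537559857/46321632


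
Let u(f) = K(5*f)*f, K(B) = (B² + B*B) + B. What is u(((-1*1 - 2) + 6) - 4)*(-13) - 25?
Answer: 560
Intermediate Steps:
K(B) = B + 2*B² (K(B) = (B² + B²) + B = 2*B² + B = B + 2*B²)
u(f) = 5*f²*(1 + 10*f) (u(f) = ((5*f)*(1 + 2*(5*f)))*f = ((5*f)*(1 + 10*f))*f = (5*f*(1 + 10*f))*f = 5*f²*(1 + 10*f))
u(((-1*1 - 2) + 6) - 4)*(-13) - 25 = ((((-1*1 - 2) + 6) - 4)²*(5 + 50*(((-1*1 - 2) + 6) - 4)))*(-13) - 25 = ((((-1 - 2) + 6) - 4)²*(5 + 50*(((-1 - 2) + 6) - 4)))*(-13) - 25 = (((-3 + 6) - 4)²*(5 + 50*((-3 + 6) - 4)))*(-13) - 25 = ((3 - 4)²*(5 + 50*(3 - 4)))*(-13) - 25 = ((-1)²*(5 + 50*(-1)))*(-13) - 25 = (1*(5 - 50))*(-13) - 25 = (1*(-45))*(-13) - 25 = -45*(-13) - 25 = 585 - 25 = 560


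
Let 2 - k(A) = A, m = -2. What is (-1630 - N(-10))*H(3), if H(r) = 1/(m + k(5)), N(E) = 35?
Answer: 333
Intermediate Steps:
k(A) = 2 - A
H(r) = -⅕ (H(r) = 1/(-2 + (2 - 1*5)) = 1/(-2 + (2 - 5)) = 1/(-2 - 3) = 1/(-5) = -⅕)
(-1630 - N(-10))*H(3) = (-1630 - 1*35)*(-⅕) = (-1630 - 35)*(-⅕) = -1665*(-⅕) = 333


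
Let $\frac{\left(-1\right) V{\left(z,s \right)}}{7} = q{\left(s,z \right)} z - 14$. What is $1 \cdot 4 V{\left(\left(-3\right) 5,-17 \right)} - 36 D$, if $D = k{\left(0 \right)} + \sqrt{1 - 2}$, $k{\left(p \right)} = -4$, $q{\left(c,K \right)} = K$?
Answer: $-5764 - 36 i \approx -5764.0 - 36.0 i$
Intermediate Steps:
$V{\left(z,s \right)} = 98 - 7 z^{2}$ ($V{\left(z,s \right)} = - 7 \left(z z - 14\right) = - 7 \left(z^{2} - 14\right) = - 7 \left(-14 + z^{2}\right) = 98 - 7 z^{2}$)
$D = -4 + i$ ($D = -4 + \sqrt{1 - 2} = -4 + \sqrt{-1} = -4 + i \approx -4.0 + 1.0 i$)
$1 \cdot 4 V{\left(\left(-3\right) 5,-17 \right)} - 36 D = 1 \cdot 4 \left(98 - 7 \left(\left(-3\right) 5\right)^{2}\right) - 36 \left(-4 + i\right) = 4 \left(98 - 7 \left(-15\right)^{2}\right) + \left(144 - 36 i\right) = 4 \left(98 - 1575\right) + \left(144 - 36 i\right) = 4 \left(-1477\right) + \left(144 - 36 i\right) = -5908 + \left(144 - 36 i\right) = -5764 - 36 i$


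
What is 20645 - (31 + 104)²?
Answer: 2420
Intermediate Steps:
20645 - (31 + 104)² = 20645 - 1*135² = 20645 - 1*18225 = 20645 - 18225 = 2420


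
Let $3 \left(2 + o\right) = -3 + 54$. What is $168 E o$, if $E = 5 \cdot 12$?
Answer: $151200$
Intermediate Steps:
$o = 15$ ($o = -2 + \frac{-3 + 54}{3} = -2 + \frac{1}{3} \cdot 51 = -2 + 17 = 15$)
$E = 60$
$168 E o = 168 \cdot 60 \cdot 15 = 10080 \cdot 15 = 151200$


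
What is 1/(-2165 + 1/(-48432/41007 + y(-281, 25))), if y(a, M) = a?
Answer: -3857133/8350706614 ≈ -0.00046189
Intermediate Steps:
1/(-2165 + 1/(-48432/41007 + y(-281, 25))) = 1/(-2165 + 1/(-48432/41007 - 281)) = 1/(-2165 + 1/(-48432*1/41007 - 281)) = 1/(-2165 + 1/(-16144/13669 - 281)) = 1/(-2165 + 1/(-3857133/13669)) = 1/(-2165 - 13669/3857133) = 1/(-8350706614/3857133) = -3857133/8350706614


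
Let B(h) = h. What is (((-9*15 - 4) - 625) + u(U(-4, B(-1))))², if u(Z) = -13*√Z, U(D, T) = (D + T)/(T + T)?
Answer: 1168237/2 + 9932*√10 ≈ 6.1553e+5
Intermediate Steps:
U(D, T) = (D + T)/(2*T) (U(D, T) = (D + T)/((2*T)) = (D + T)*(1/(2*T)) = (D + T)/(2*T))
(((-9*15 - 4) - 625) + u(U(-4, B(-1))))² = (((-9*15 - 4) - 625) - 13*√10*√(-1/(-1))/2)² = (((-135 - 4) - 625) - 13*√10/2)² = ((-139 - 625) - 13*√10/2)² = (-764 - 13*√10/2)²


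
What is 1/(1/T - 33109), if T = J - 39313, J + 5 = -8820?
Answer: -48138/1593801043 ≈ -3.0203e-5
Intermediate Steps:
J = -8825 (J = -5 - 8820 = -8825)
T = -48138 (T = -8825 - 39313 = -48138)
1/(1/T - 33109) = 1/(1/(-48138) - 33109) = 1/(-1/48138 - 33109) = 1/(-1593801043/48138) = -48138/1593801043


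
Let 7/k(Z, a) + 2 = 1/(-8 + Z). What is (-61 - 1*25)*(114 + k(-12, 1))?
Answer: -389924/41 ≈ -9510.3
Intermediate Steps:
k(Z, a) = 7/(-2 + 1/(-8 + Z))
(-61 - 1*25)*(114 + k(-12, 1)) = (-61 - 1*25)*(114 + 7*(8 - 1*(-12))/(-17 + 2*(-12))) = (-61 - 25)*(114 + 7*(8 + 12)/(-17 - 24)) = -86*(114 + 7*20/(-41)) = -86*(114 + 7*(-1/41)*20) = -86*(114 - 140/41) = -86*4534/41 = -389924/41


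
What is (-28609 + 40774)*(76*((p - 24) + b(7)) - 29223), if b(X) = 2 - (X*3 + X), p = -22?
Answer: -422064675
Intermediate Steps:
b(X) = 2 - 4*X (b(X) = 2 - (3*X + X) = 2 - 4*X)
(-28609 + 40774)*(76*((p - 24) + b(7)) - 29223) = (-28609 + 40774)*(76*((-22 - 24) + (2 - 4*7)) - 29223) = 12165*(76*(-46 + (2 - 28)) - 29223) = 12165*(76*(-46 - 26) - 29223) = 12165*(76*(-72) - 29223) = 12165*(-5472 - 29223) = 12165*(-34695) = -422064675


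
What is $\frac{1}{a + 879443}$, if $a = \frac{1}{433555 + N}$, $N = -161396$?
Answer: $\frac{272159}{239348327438} \approx 1.1371 \cdot 10^{-6}$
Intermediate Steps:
$a = \frac{1}{272159}$ ($a = \frac{1}{433555 - 161396} = \frac{1}{272159} \approx 3.6743 \cdot 10^{-6}$)
$\frac{1}{a + 879443} = \frac{1}{\frac{1}{272159} + 879443} = \frac{1}{\frac{239348327438}{272159}} = \frac{272159}{239348327438}$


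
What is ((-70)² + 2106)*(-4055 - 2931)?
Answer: -48943916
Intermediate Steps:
((-70)² + 2106)*(-4055 - 2931) = (4900 + 2106)*(-6986) = 7006*(-6986) = -48943916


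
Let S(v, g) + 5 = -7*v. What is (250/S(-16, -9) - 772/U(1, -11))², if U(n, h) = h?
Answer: 7285305316/1385329 ≈ 5258.9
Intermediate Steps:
S(v, g) = -5 - 7*v
(250/S(-16, -9) - 772/U(1, -11))² = (250/(-5 - 7*(-16)) - 772/(-11))² = (250/(-5 + 112) - 772*(-1/11))² = (250/107 + 772/11)² = (85354/1177)² = 7285305316/1385329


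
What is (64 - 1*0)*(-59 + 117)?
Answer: 3712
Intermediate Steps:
(64 - 1*0)*(-59 + 117) = (64 + 0)*58 = 64*58 = 3712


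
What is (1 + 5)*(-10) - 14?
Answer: -74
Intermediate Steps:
(1 + 5)*(-10) - 14 = 6*(-10) - 14 = -60 - 14 = -74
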